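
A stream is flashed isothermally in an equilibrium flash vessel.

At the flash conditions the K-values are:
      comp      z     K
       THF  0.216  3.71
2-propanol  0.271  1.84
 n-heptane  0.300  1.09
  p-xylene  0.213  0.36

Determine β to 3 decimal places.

Material balance + equilibrium reduce to Σ zᵢ(Kᵢ−1)/(1+β(Kᵢ−1)) = 0.
Check two-phase: ΣzᵢKᵢ = 1.704 > 1 and Σzᵢ/Kᵢ = 1.072 > 1, so g(0) = 0.704 > 0 and g(1) = -0.072 < 0.
Iterate (Newton) starting at β = 0.44:
  β = 0.440: g = 0.2694, g' = -0.603 → β = 0.887
  β = 0.887: g = 0.0124, g' = -0.668 → β = 0.905
Converged at β = 0.905.

β = 0.905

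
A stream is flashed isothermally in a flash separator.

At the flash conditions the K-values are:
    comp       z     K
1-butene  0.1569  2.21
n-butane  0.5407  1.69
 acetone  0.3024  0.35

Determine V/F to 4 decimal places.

Rachford–Rice: g(V/F) = Σ zᵢ(Kᵢ−1)/(1+V/F(Kᵢ−1)) = 0.
g(0) = ΣzᵢKᵢ − 1 = 0.3664 and g(1) = 1 − Σzᵢ/Kᵢ = -0.2549, so a root lies in (0, 1).
Newton–Raphson from V/F = 0.5:
  V/F = 0.5000: g = 0.10447, g' = -0.5119 → V/F = 0.7041
  V/F = 0.7041: g = -0.00882, g' = -0.6180 → V/F = 0.6898
  V/F = 0.6898: g = -0.00008, g' = -0.6063 → V/F = 0.6897
Converged at V/F = 0.6897.

V/F = 0.6897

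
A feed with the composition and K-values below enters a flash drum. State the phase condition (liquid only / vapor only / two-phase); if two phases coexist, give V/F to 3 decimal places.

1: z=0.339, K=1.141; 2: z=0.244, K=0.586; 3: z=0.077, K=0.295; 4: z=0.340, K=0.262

ΣzᵢKᵢ = 0.642; Σzᵢ/Kᵢ = 2.272.
Since ΣzᵢKᵢ < 1 the mixture is below its bubble point — single liquid phase.

liquid only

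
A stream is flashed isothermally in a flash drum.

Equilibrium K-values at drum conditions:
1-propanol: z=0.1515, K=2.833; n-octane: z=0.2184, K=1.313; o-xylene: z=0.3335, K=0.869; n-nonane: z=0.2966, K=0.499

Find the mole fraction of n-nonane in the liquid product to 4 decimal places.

Material balance + equilibrium reduce to Σ zᵢ(Kᵢ−1)/(1+β(Kᵢ−1)) = 0.
Feasibility: ΣzᵢKᵢ = 1.1538, Σzᵢ/Kᵢ = 1.1980 — both > 1, two phases present.
Iterate (Newton) starting at β = 0.59:
  β = 0.5900: g = -0.06718, g' = -0.2895 → β = 0.3579
  β = 0.3579: g = 0.00225, g' = -0.3197 → β = 0.3650
Converged at β = 0.3650.
Compositions from xᵢ = zᵢ/(1+β(Kᵢ−1)), yᵢ = Kᵢxᵢ:
  1-propanol: x = 0.0908, y = 0.2572
  n-octane: x = 0.1960, y = 0.2574
  o-xylene: x = 0.3502, y = 0.3044
  n-nonane: x = 0.3630, y = 0.1811

x_n-nonane = 0.3630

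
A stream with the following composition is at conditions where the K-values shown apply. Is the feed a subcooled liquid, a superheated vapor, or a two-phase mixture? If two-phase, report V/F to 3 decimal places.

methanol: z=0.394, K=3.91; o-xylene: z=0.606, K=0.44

two-phase, V/F = 0.495

ΣzᵢKᵢ = 1.807; Σzᵢ/Kᵢ = 1.478.
Both exceed 1, so a two-phase solution exists.
Rachford–Rice: g(ψ) = Σ zᵢ(Kᵢ−1)/(1+ψ(Kᵢ−1)) = 0.
Newton iteration, ψ⁰ = 0.5:
  ψ = 0.500: g = -0.0043, g' = -0.920 → ψ = 0.495
Converged at ψ = 0.495.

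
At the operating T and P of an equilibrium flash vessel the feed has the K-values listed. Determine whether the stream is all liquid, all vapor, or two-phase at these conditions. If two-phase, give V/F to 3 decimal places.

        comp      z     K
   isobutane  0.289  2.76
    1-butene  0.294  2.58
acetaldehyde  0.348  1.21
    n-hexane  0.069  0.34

ΣzᵢKᵢ = 2.001; Σzᵢ/Kᵢ = 0.709.
Since Σzᵢ/Kᵢ < 1 the mixture is above its dew point — single vapor phase.

all vapor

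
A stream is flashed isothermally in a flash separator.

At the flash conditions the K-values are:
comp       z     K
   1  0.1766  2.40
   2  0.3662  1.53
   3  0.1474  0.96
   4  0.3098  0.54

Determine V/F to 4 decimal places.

Rachford–Rice: g(V/F) = Σ zᵢ(Kᵢ−1)/(1+V/F(Kᵢ−1)) = 0.
Check two-phase: ΣzᵢKᵢ = 1.2929 > 1 and Σzᵢ/Kᵢ = 1.0402 > 1, so g(0) = 0.2929 > 0 and g(1) = -0.0402 < 0.
Newton iteration, V/F⁰ = 0.4:
  V/F = 0.4000: g = 0.13799, g' = -0.3110 → V/F = 0.8438
  V/F = 0.8438: g = 0.00845, g' = -0.2972 → V/F = 0.8722
  V/F = 0.8722: g = -0.00006, g' = -0.3014 → V/F = 0.8720
Converged at V/F = 0.8720.

V/F = 0.8720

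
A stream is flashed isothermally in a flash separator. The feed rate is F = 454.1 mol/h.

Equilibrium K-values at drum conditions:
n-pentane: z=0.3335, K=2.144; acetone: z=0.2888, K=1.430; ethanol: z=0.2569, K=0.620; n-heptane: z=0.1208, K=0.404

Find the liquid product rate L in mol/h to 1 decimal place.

L = 74.7 mol/h

Let β = V/F and solve Σ zᵢ(Kᵢ−1)/(1+β(Kᵢ−1)) = 0.
Feasibility: ΣzᵢKᵢ = 1.3361, Σzᵢ/Kᵢ = 1.0709 — both > 1, two phases present.
Newton iteration, β⁰ = 0.5:
  β = 0.5000: g = 0.12183, g' = -0.3564 → β = 0.8418
  β = 0.8418: g = -0.00250, g' = -0.3951 → β = 0.8355
Converged at β = 0.8355.
Then V = β·F = 0.8355·454.1 = 379.4 mol/h and L = F − V = 74.7 mol/h.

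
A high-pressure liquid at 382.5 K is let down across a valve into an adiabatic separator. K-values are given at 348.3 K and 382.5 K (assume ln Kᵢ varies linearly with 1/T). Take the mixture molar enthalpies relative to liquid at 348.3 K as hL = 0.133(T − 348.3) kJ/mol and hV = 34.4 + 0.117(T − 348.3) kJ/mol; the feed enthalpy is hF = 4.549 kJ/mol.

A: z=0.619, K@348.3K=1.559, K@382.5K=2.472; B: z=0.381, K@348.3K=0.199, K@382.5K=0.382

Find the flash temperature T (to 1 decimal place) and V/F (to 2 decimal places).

T = 349.5 K, V/F = 0.13

Adiabatic flash: solve Rachford–Rice at each trial T, then check hF = ψ·hV(T) + (1−ψ)·hL(T).
  T = 348.3 K: K = (1.559, 0.199), RR gives ψ = 0.091, H_out = 3.138 kJ/mol
  T = 382.5 K: K = (2.472, 0.382), RR gives ψ = 0.743, H_out = 29.694 kJ/mol
  T = 365.4 K: K = (1.984, 0.280), RR gives ψ = 0.473, H_out = 18.404 kJ/mol
  T = 356.9 K: K = (1.765, 0.237), RR gives ψ = 0.314, H_out = 11.889 kJ/mol
  T = 352.6 K: K = (1.660, 0.218), RR gives ψ = 0.214, H_out = 7.917 kJ/mol
  T = 350.5 K: K = (1.610, 0.208), RR gives ψ = 0.158, H_out = 5.708 kJ/mol
Linear interpolation between T = 348.3 (H_out = 3.138) and T = 350.5 (H_out = 5.708) on hF = 4.549 gives T ≈ 349.5 K, at which ψ = 0.13.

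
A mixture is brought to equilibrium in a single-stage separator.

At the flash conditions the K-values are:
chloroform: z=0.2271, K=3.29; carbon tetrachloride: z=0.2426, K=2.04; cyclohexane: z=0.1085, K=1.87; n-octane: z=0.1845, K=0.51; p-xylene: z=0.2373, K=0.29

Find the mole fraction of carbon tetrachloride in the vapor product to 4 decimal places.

y_carbon tetrachloride = 0.3012

Rachford–Rice: g(V/F) = Σ zᵢ(Kᵢ−1)/(1+V/F(Kᵢ−1)) = 0.
Check two-phase: ΣzᵢKᵢ = 1.6079 > 1 and Σzᵢ/Kᵢ = 1.4260 > 1, so g(0) = 0.6079 > 0 and g(1) = -0.4260 < 0.
Newton–Raphson from V/F = 0.53:
  V/F = 0.5300: g = 0.06993, g' = -0.7789 → V/F = 0.6198
  V/F = 0.6198: g = -0.00102, g' = -0.8080 → V/F = 0.6185
Converged at V/F = 0.6185.
Compositions from xᵢ = zᵢ/(1+V/F(Kᵢ−1)), yᵢ = Kᵢxᵢ:
  chloroform: x = 0.0940, y = 0.3092
  carbon tetrachloride: x = 0.1476, y = 0.3012
  cyclohexane: x = 0.0705, y = 0.1319
  n-octane: x = 0.2647, y = 0.1350
  p-xylene: x = 0.4231, y = 0.1227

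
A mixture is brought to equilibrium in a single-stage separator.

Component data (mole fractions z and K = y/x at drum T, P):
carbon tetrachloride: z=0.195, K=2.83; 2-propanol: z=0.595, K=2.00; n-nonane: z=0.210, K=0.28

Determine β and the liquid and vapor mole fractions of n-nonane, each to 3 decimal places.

β = 0.916, x_n-nonane = 0.617, y_n-nonane = 0.173

Rachford–Rice: g(β) = Σ zᵢ(Kᵢ−1)/(1+β(Kᵢ−1)) = 0.
g(0) = ΣzᵢKᵢ − 1 = 0.801 and g(1) = 1 − Σzᵢ/Kᵢ = -0.116, so a root lies in (0, 1).
Newton–Raphson from β = 0.47:
  β = 0.470: g = 0.3681, g' = -0.713 → β = 0.986
  β = 0.986: g = -0.0950, g' = -1.530 → β = 0.924
  β = 0.924: g = -0.0102, g' = -1.224 → β = 0.916
Converged at β = 0.916.
Compositions from xᵢ = zᵢ/(1+β(Kᵢ−1)), yᵢ = Kᵢxᵢ:
  carbon tetrachloride: x = 0.073, y = 0.206
  2-propanol: x = 0.311, y = 0.621
  n-nonane: x = 0.617, y = 0.173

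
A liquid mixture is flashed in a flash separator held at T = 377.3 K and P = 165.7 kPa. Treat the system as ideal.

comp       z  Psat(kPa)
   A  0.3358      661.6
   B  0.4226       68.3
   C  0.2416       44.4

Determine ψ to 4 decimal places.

Raoult's law: Kᵢ = Pᵢˢᵃᵗ/P = Pᵢˢᵃᵗ/165.7.
  K_A = 661.6/165.7 = 3.992758, K_B = 68.3/165.7 = 0.412191, K_C = 44.4/165.7 = 0.267954
Iterate (Newton) starting at ψ = 0.5:
  ψ = 0.5000: g = -0.22821, g' = -1.0976 → ψ = 0.2921
  ψ = 0.2921: g = 0.01136, g' = -1.2786 → ψ = 0.3010
Converged at ψ = 0.3010.

ψ = 0.3010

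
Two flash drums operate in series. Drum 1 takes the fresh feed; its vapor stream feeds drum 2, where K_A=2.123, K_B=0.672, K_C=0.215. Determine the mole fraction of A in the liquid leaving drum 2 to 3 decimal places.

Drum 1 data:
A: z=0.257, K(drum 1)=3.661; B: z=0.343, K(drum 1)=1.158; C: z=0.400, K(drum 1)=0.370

Drum 1:
Rachford–Rice: g(ψ₁) = Σ zᵢ(Kᵢ−1)/(1+ψ₁(Kᵢ−1)) = 0.
g(0) = ΣzᵢKᵢ − 1 = 0.486 and g(1) = 1 − Σzᵢ/Kᵢ = -0.447, so a root lies in (0, 1).
Iterate (Newton) starting at ψ₁ = 0.37:
  ψ₁ = 0.370: g = 0.0672, g' = -0.740 → ψ₁ = 0.461
  ψ₁ = 0.461: g = 0.0026, g' = -0.690 → ψ₁ = 0.465
Converged at ψ₁ = 0.465.
Drum-1 compositions:
  A: x = 0.115, y = 0.421
  B: x = 0.320, y = 0.370
  C: x = 0.566, y = 0.209
Drum-2 feed = drum-1 vapor: z₂ = (0.4207, 0.3700, 0.2092).
Drum 2:
Newton–Raphson from ψ₂ = 0.64:
  ψ₂ = 0.640: g = -0.2088, g' = -0.764 → ψ₂ = 0.367
  ψ₂ = 0.367: g = -0.0340, g' = -0.572 → ψ₂ = 0.307
Converged at ψ₂ = 0.307.
  A: x = 0.313, y = 0.664
  B: x = 0.411, y = 0.276
  C: x = 0.276, y = 0.059

x_A (drum 2) = 0.313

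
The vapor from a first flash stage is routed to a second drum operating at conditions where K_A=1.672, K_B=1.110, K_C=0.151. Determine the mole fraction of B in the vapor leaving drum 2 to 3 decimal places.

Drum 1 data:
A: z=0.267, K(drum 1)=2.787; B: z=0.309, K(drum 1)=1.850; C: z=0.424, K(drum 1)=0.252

Drum 1:
Material balance + equilibrium reduce to Σ zᵢ(Kᵢ−1)/(1+ψ₁(Kᵢ−1)) = 0.
Feasibility: ΣzᵢKᵢ = 1.423, Σzᵢ/Kᵢ = 1.945 — both > 1, two phases present.
Newton–Raphson from ψ₁ = 0.4:
  ψ₁ = 0.400: g = 0.0217, g' = -0.897 → ψ₁ = 0.424
Converged at ψ₁ = 0.424.
Drum-1 compositions:
  A: x = 0.152, y = 0.423
  B: x = 0.227, y = 0.420
  C: x = 0.621, y = 0.156
Drum-2 feed = drum-1 vapor: z₂ = (0.4233, 0.4202, 0.1565).
Drum 2:
Rachford–Rice: g(ψ₂) = Σ zᵢ(Kᵢ−1)/(1+ψ₂(Kᵢ−1)) = 0.
Check two-phase: ΣzᵢKᵢ = 1.198 > 1 and Σzᵢ/Kᵢ = 1.668 > 1, so g(0) = 0.198 > 0 and g(1) = -0.668 < 0.
Newton–Raphson from ψ₂ = 0.58:
  ψ₂ = 0.580: g = -0.0136, g' = -0.541 → ψ₂ = 0.555
  ψ₂ = 0.555: g = -0.0004, g' = -0.509 → ψ₂ = 0.554
Converged at ψ₂ = 0.554.
  A: x = 0.308, y = 0.516
  B: x = 0.396, y = 0.440
  C: x = 0.295, y = 0.045

y_B (drum 2) = 0.440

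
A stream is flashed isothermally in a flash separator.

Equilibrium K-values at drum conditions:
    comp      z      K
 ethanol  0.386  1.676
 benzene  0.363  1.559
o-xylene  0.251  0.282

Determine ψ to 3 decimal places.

Let ψ = V/F and solve Σ zᵢ(Kᵢ−1)/(1+ψ(Kᵢ−1)) = 0.
Check two-phase: ΣzᵢKᵢ = 1.284 > 1 and Σzᵢ/Kᵢ = 1.353 > 1, so g(0) = 0.284 > 0 and g(1) = -0.353 < 0.
Iterate (Newton) starting at ψ = 0.46:
  ψ = 0.460: g = 0.0914, g' = -0.463 → ψ = 0.657
  ψ = 0.657: g = -0.0123, g' = -0.609 → ψ = 0.637
Converged at ψ = 0.637.

ψ = 0.637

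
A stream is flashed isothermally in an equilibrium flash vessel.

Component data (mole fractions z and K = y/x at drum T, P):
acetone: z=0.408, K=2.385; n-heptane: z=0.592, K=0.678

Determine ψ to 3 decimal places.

ψ = 0.840

Binary case is linear: z₁(K₁−1)(1+ψ(K₂−1)) + z₂(K₂−1)(1+ψ(K₁−1)) = 0
⇒ ψ = [z₁(K₁−1)+z₂(K₂−1)] / [−(K₁−1)(K₂−1)] = 0.3745/0.4460 = 0.840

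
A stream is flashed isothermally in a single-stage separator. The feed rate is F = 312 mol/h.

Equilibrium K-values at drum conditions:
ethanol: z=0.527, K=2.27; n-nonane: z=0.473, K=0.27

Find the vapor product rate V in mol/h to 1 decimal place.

Material balance + equilibrium reduce to Σ zᵢ(Kᵢ−1)/(1+ψ(Kᵢ−1)) = 0.
Check two-phase: ΣzᵢKᵢ = 1.324 > 1 and Σzᵢ/Kᵢ = 1.984 > 1, so g(0) = 0.324 > 0 and g(1) = -0.984 < 0.
Newton iteration, ψ⁰ = 0.5:
  ψ = 0.500: g = -0.1344, g' = -0.943 → ψ = 0.357
  ψ = 0.357: g = -0.0069, g' = -0.864 → ψ = 0.349
Converged at ψ = 0.349.
Then V = ψ·F = 0.3495·312 = 109.0 mol/h and L = F − V = 203.0 mol/h.

V = 109.0 mol/h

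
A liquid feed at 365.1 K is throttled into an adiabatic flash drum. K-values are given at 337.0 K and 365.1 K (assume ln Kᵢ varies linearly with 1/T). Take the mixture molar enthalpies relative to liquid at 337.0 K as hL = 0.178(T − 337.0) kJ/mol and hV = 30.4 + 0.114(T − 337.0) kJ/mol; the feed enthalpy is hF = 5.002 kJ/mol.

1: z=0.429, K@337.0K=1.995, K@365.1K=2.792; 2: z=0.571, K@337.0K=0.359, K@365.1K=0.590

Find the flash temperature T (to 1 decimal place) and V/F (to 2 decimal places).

Adiabatic flash: solve Rachford–Rice at each trial T, then check hF = ψ·hV(T) + (1−ψ)·hL(T).
  T = 337.0 K: K = (1.995, 0.359), RR gives ψ = 0.095, H_out = 2.900 kJ/mol
  T = 365.1 K: K = (2.792, 0.590), RR gives ψ = 0.728, H_out = 25.815 kJ/mol
  T = 351.1 K: K = (2.377, 0.465), RR gives ψ = 0.388, H_out = 13.946 kJ/mol
  T = 344.1 K: K = (2.183, 0.410), RR gives ψ = 0.245, H_out = 8.591 kJ/mol
  T = 340.6 K: K = (2.089, 0.384), RR gives ψ = 0.173, H_out = 5.848 kJ/mol
  T = 338.8 K: K = (2.042, 0.372), RR gives ψ = 0.135, H_out = 4.395 kJ/mol
  T = 339.7 K: K = (2.065, 0.378), RR gives ψ = 0.154, H_out = 5.126 kJ/mol
Linear interpolation between T = 338.8 (H_out = 4.395) and T = 339.7 (H_out = 5.126) on hF = 5.002 gives T ≈ 339.5 K, at which ψ = 0.15.

T = 339.5 K, V/F = 0.15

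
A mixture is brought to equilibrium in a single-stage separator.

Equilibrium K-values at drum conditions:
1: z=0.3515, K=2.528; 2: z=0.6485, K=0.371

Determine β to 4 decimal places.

β = 0.1344

Binary case is linear: z₁(K₁−1)(1+β(K₂−1)) + z₂(K₂−1)(1+β(K₁−1)) = 0
⇒ β = [z₁(K₁−1)+z₂(K₂−1)] / [−(K₁−1)(K₂−1)] = 0.12919/0.96111 = 0.1344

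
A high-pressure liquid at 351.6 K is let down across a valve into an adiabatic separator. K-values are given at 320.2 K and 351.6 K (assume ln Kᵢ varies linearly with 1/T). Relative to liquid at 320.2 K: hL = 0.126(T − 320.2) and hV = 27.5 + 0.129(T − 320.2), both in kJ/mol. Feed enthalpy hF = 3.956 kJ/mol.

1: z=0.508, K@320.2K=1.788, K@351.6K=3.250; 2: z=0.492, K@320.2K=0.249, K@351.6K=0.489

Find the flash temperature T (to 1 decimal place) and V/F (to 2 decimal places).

T = 322.7 K, V/F = 0.13

Adiabatic flash: solve Rachford–Rice at each trial T, then check hF = ψ·hV(T) + (1−ψ)·hL(T).
  T = 320.2 K: K = (1.788, 0.249), RR gives ψ = 0.052, H_out = 1.432 kJ/mol
  T = 351.6 K: K = (3.250, 0.489), RR gives ψ = 0.775, H_out = 25.355 kJ/mol
  T = 335.9 K: K = (2.445, 0.354), RR gives ψ = 0.446, H_out = 14.274 kJ/mol
  T = 328.0 K: K = (2.096, 0.298), RR gives ψ = 0.275, H_out = 8.550 kJ/mol
  T = 324.1 K: K = (1.938, 0.273), RR gives ψ = 0.174, H_out = 5.276 kJ/mol
  T = 322.1 K: K = (1.860, 0.260), RR gives ψ = 0.115, H_out = 3.395 kJ/mol
Linear interpolation between T = 322.1 (H_out = 3.395) and T = 324.1 (H_out = 5.276) on hF = 3.956 gives T ≈ 322.7 K, at which ψ = 0.13.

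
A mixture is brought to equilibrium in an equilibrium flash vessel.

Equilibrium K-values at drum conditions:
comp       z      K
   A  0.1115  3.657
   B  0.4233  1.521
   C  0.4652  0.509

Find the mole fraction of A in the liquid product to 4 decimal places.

Let ψ = V/F and solve Σ zᵢ(Kᵢ−1)/(1+ψ(Kᵢ−1)) = 0.
g(0) = ΣzᵢKᵢ − 1 = 0.2884 and g(1) = 1 − Σzᵢ/Kᵢ = -0.2227, so a root lies in (0, 1).
Newton–Raphson from ψ = 0.5:
  ψ = 0.5000: g = -0.00054, g' = -0.4145 → ψ = 0.4987
Converged at ψ = 0.4987.
Compositions from xᵢ = zᵢ/(1+ψ(Kᵢ−1)), yᵢ = Kᵢxᵢ:
  A: x = 0.0480, y = 0.1754
  B: x = 0.3360, y = 0.5111
  C: x = 0.6160, y = 0.3136

x_A = 0.0480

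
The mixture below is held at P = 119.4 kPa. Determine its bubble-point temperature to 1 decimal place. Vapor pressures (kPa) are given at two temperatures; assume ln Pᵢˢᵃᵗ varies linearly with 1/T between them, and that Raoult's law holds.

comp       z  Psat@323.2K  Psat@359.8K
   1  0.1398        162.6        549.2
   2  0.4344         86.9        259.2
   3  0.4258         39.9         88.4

Bubble-point temperature: ΣzᵢPᵢˢᵃᵗ(T) = P. Interpolate ln Pᵢˢᵃᵗ = aᵢ + bᵢ/T.
  T = 323.2 K: ΣzᵢPᵢˢᵃᵗ = 77.47 kPa
  T = 359.8 K: ΣzᵢPᵢˢᵃᵗ = 227.02 kPa
  T = 341.5 K: ΣzᵢPᵢˢᵃᵗ = 136.13 kPa
  T = 332.4 K: ΣzᵢPᵢˢᵃᵗ = 103.57 kPa
  T = 336.9 K: ΣzᵢPᵢˢᵃᵗ = 118.76 kPa
  T = 339.2 K: ΣzᵢPᵢˢᵃᵗ = 127.20 kPa
Interpolating between 336.9 K and 339.2 K gives T ≈ 337.1 K.

T = 337.1 K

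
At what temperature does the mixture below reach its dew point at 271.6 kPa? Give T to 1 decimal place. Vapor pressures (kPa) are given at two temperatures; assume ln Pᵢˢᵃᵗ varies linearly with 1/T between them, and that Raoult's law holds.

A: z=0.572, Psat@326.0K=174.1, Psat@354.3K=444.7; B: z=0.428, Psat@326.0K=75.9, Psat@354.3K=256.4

Dew-point temperature: Σzᵢ·P/Pᵢˢᵃᵗ(T) = 1. Interpolate ln Pᵢˢᵃᵗ = aᵢ + bᵢ/T.
  T = 326.0 K: ΣzᵢP/Pᵢˢᵃᵗ = 2.4239
  T = 354.3 K: ΣzᵢP/Pᵢˢᵃᵗ = 0.8027
  T = 340.1 K: ΣzᵢP/Pᵢˢᵃᵗ = 1.3627
  T = 347.2 K: ΣzᵢP/Pᵢˢᵃᵗ = 1.0396
  T = 350.8 K: ΣzᵢP/Pᵢˢᵃᵗ = 0.9106
  T = 349.0 K: ΣzᵢP/Pᵢˢᵃᵗ = 0.9726
  T = 348.1 K: ΣzᵢP/Pᵢˢᵃᵗ = 1.0055
  T = 348.6 K: ΣzᵢP/Pᵢˢᵃᵗ = 0.9871
Interpolating between 348.1 K and 348.6 K gives T ≈ 348.2 K.

T = 348.2 K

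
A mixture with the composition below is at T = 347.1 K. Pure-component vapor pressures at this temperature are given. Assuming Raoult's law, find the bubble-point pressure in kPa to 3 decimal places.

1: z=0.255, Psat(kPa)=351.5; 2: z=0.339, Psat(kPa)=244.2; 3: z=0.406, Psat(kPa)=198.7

At the bubble point ψ → 0, so ΣzᵢKᵢ = 1 with Kᵢ = Pᵢˢᵃᵗ/P ⇒ P = ΣzᵢPᵢˢᵃᵗ.
P = 0.255·351.5 + 0.339·244.2 + 0.406·198.7 = 253.089 kPa

Pbub = 253.089 kPa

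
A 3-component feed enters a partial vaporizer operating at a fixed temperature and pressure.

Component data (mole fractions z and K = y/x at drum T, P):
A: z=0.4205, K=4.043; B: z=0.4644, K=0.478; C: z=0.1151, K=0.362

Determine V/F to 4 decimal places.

V/F = 0.5784

Material balance + equilibrium reduce to Σ zᵢ(Kᵢ−1)/(1+V/F(Kᵢ−1)) = 0.
Feasibility: ΣzᵢKᵢ = 1.9637, Σzᵢ/Kᵢ = 1.3935 — both > 1, two phases present.
Newton iteration, V/F⁰ = 0.5:
  V/F = 0.5000: g = 0.07160, g' = -0.9452 → V/F = 0.5758
  V/F = 0.5758: g = 0.00231, g' = -0.8898 → V/F = 0.5784
Converged at V/F = 0.5784.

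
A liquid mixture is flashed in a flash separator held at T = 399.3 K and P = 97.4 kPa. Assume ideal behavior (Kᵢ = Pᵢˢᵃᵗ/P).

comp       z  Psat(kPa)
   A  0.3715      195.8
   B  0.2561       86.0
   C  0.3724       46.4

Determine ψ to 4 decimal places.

ψ = 0.3700

Raoult's law: Kᵢ = Pᵢˢᵃᵗ/P = Pᵢˢᵃᵗ/97.4.
  K_A = 195.8/97.4 = 2.010267, K_B = 86.0/97.4 = 0.882957, K_C = 46.4/97.4 = 0.476386
Newton–Raphson from ψ = 0.41:
  ψ = 0.4100: g = -0.01440, g' = -0.3590 → ψ = 0.3699
  ψ = 0.3699: g = 0.00005, g' = -0.3618 → ψ = 0.3700
Converged at ψ = 0.3700.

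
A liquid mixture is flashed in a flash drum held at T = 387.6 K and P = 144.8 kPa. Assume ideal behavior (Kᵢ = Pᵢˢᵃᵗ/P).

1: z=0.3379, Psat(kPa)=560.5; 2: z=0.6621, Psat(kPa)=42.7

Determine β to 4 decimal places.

Raoult's law: Kᵢ = Pᵢˢᵃᵗ/P = Pᵢˢᵃᵗ/144.8.
  K_1 = 560.5/144.8 = 3.870856, K_2 = 42.7/144.8 = 0.294890
Rachford–Rice: g(β) = Σ zᵢ(Kᵢ−1)/(1+β(Kᵢ−1)) = 0.
Feasibility: ΣzᵢKᵢ = 1.5032, Σzᵢ/Kᵢ = 2.3325 — both > 1, two phases present.
Newton iteration, β⁰ = 0.5:
  β = 0.5000: g = -0.32276, g' = -1.2548 → β = 0.2428
  β = 0.2428: g = 0.00835, g' = -1.4463 → β = 0.2486
Converged at β = 0.2486.

β = 0.2486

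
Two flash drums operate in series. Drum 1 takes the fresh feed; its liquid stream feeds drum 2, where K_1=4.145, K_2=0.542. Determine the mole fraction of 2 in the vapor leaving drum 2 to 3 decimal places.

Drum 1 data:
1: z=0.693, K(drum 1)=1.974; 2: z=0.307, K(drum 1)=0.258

Drum 1:
Rachford–Rice: g(ψ₁) = Σ zᵢ(Kᵢ−1)/(1+ψ₁(Kᵢ−1)) = 0.
Feasibility: ΣzᵢKᵢ = 1.447, Σzᵢ/Kᵢ = 1.541 — both > 1, two phases present.
Binary case is linear: z₁(K₁−1)(1+ψ₁(K₂−1)) + z₂(K₂−1)(1+ψ₁(K₁−1)) = 0
⇒ ψ₁ = [z₁(K₁−1)+z₂(K₂−1)] / [−(K₁−1)(K₂−1)] = 0.4472/0.7227 = 0.619
Drum-1 compositions:
  1: x = 0.432, y = 0.854
  2: x = 0.568, y = 0.146
Drum-2 feed = drum-1 liquid: z₂ = (0.4324, 0.5676).
Drum 2:
Material balance + equilibrium reduce to Σ zᵢ(Kᵢ−1)/(1+ψ₂(Kᵢ−1)) = 0.
Feasibility: ΣzᵢKᵢ = 2.100, Σzᵢ/Kᵢ = 1.152 — both > 1, two phases present.
Binary case is linear: z₁(K₁−1)(1+ψ₂(K₂−1)) + z₂(K₂−1)(1+ψ₂(K₁−1)) = 0
⇒ ψ₂ = [z₁(K₁−1)+z₂(K₂−1)] / [−(K₁−1)(K₂−1)] = 1.0999/1.4404 = 0.764
  1: x = 0.127, y = 0.527
  2: x = 0.873, y = 0.473

y_2 (drum 2) = 0.473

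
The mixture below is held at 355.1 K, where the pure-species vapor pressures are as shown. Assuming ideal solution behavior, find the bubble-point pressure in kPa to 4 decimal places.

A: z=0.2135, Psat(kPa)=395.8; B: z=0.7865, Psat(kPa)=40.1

At the bubble point ψ → 0, so ΣzᵢKᵢ = 1 with Kᵢ = Pᵢˢᵃᵗ/P ⇒ P = ΣzᵢPᵢˢᵃᵗ.
P = 0.2135·395.8 + 0.7865·40.1 = 116.0419 kPa

Pbub = 116.0419 kPa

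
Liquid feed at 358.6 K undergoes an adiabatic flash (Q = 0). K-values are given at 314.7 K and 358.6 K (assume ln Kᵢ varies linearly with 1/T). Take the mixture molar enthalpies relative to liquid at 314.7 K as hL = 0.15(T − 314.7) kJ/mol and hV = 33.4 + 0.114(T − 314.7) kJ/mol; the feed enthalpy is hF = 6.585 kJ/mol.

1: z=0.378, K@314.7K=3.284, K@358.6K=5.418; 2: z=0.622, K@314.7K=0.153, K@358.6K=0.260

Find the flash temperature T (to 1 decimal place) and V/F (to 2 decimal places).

Adiabatic flash: solve Rachford–Rice at each trial T, then check hF = ψ·hV(T) + (1−ψ)·hL(T).
  T = 314.7 K: K = (3.284, 0.153), RR gives ψ = 0.174, H_out = 5.810 kJ/mol
  T = 358.6 K: K = (5.418, 0.260), RR gives ψ = 0.370, H_out = 18.359 kJ/mol
  T = 336.6 K: K = (4.285, 0.203), RR gives ψ = 0.285, H_out = 12.574 kJ/mol
  T = 325.6 K: K = (3.766, 0.177), RR gives ψ = 0.234, H_out = 9.370 kJ/mol
  T = 320.1 K: K = (3.519, 0.165), RR gives ψ = 0.206, H_out = 7.634 kJ/mol
  T = 317.4 K: K = (3.400, 0.159), RR gives ψ = 0.190, H_out = 6.739 kJ/mol
  T = 316.0 K: K = (3.340, 0.156), RR gives ψ = 0.182, H_out = 6.262 kJ/mol
Linear interpolation between T = 316.0 (H_out = 6.262) and T = 317.4 (H_out = 6.739) on hF = 6.585 gives T ≈ 316.9 K, at which ψ = 0.19.

T = 316.9 K, V/F = 0.19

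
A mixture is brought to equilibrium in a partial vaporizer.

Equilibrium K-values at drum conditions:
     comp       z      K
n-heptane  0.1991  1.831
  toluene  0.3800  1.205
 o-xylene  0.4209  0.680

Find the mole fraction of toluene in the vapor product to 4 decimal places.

y_toluene = 0.4009

Rachford–Rice: g(V/F) = Σ zᵢ(Kᵢ−1)/(1+V/F(Kᵢ−1)) = 0.
g(0) = ΣzᵢKᵢ − 1 = 0.1087 and g(1) = 1 − Σzᵢ/Kᵢ = -0.0431, so a root lies in (0, 1).
Newton–Raphson from V/F = 0.5:
  V/F = 0.5000: g = 0.02720, g' = -0.1428 → V/F = 0.6904
  V/F = 0.6904: g = 0.00049, g' = -0.1388 → V/F = 0.6940
Converged at V/F = 0.6940.
Compositions from xᵢ = zᵢ/(1+V/F(Kᵢ−1)), yᵢ = Kᵢxᵢ:
  n-heptane: x = 0.1263, y = 0.2312
  toluene: x = 0.3327, y = 0.4009
  o-xylene: x = 0.5410, y = 0.3679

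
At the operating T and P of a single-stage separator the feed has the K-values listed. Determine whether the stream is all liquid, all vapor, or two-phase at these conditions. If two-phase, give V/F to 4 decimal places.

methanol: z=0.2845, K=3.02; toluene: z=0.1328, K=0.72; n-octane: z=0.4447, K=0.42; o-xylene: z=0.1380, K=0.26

two-phase, V/F = 0.1550

ΣzᵢKᵢ = 1.1775; Σzᵢ/Kᵢ = 1.8682.
Both exceed 1, so a two-phase solution exists.
Material balance + equilibrium reduce to Σ zᵢ(Kᵢ−1)/(1+ψ(Kᵢ−1)) = 0.
Newton–Raphson from ψ = 0.5:
  ψ = 0.5000: g = -0.28269, g' = -0.7886 → ψ = 0.1415
  ψ = 0.1415: g = 0.01316, g' = -0.9852 → ψ = 0.1549
  ψ = 0.1549: g = 0.00016, g' = -0.9619 → ψ = 0.1550
Converged at ψ = 0.1550.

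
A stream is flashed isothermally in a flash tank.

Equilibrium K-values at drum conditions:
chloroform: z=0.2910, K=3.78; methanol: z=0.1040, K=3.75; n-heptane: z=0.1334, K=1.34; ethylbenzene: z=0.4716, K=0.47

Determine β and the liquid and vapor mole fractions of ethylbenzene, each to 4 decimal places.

β = 0.7167, x_ethylbenzene = 0.7605, y_ethylbenzene = 0.3574

Iterate (Newton) starting at β = 0.5:
  β = 0.5000: g = 0.15761, g' = -0.7896 → β = 0.6996
  β = 0.6996: g = 0.01193, g' = -0.6960 → β = 0.7167
Converged at β = 0.7167.
Compositions from xᵢ = zᵢ/(1+β(Kᵢ−1)), yᵢ = Kᵢxᵢ:
  chloroform: x = 0.0972, y = 0.3676
  methanol: x = 0.0350, y = 0.1313
  n-heptane: x = 0.1073, y = 0.1437
  ethylbenzene: x = 0.7605, y = 0.3574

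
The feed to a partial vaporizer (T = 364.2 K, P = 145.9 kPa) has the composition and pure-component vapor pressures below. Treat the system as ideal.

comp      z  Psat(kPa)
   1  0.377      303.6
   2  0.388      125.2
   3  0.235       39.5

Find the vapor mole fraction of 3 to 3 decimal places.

Raoult's law: Kᵢ = Pᵢˢᵃᵗ/P = Pᵢˢᵃᵗ/145.9.
  K_1 = 303.6/145.9 = 2.08088, K_2 = 125.2/145.9 = 0.85812, K_3 = 39.5/145.9 = 0.27073
Rachford–Rice: g(β) = Σ zᵢ(Kᵢ−1)/(1+β(Kᵢ−1)) = 0.
g(0) = ΣzᵢKᵢ − 1 = 0.181 and g(1) = 1 − Σzᵢ/Kᵢ = -0.501, so a root lies in (0, 1).
Newton–Raphson from β = 0.5:
  β = 0.500: g = -0.0645, g' = -0.504 → β = 0.372
  β = 0.372: g = -0.0027, g' = -0.468 → β = 0.366
Converged at β = 0.366.
Compositions from xᵢ = zᵢ/(1+β(Kᵢ−1)), yᵢ = Kᵢxᵢ:
  1: x = 0.270, y = 0.562
  2: x = 0.409, y = 0.351
  3: x = 0.321, y = 0.087

y_3 = 0.087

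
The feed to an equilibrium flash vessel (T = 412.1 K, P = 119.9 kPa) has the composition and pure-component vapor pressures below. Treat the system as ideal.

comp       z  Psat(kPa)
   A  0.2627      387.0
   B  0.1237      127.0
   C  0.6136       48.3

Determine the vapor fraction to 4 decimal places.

ψ = 0.1956

Raoult's law: Kᵢ = Pᵢˢᵃᵗ/P = Pᵢˢᵃᵗ/119.9.
  K_A = 387.0/119.9 = 3.227690, K_B = 127.0/119.9 = 1.059216, K_C = 48.3/119.9 = 0.402836
Material balance + equilibrium reduce to Σ zᵢ(Kᵢ−1)/(1+ψ(Kᵢ−1)) = 0.
Feasibility: ΣzᵢKᵢ = 1.2261, Σzᵢ/Kᵢ = 1.7214 — both > 1, two phases present.
Newton iteration, ψ⁰ = 0.33:
  ψ = 0.3300: g = -0.11189, g' = -0.7728 → ψ = 0.1852
  ψ = 0.1852: g = 0.00954, g' = -0.9304 → ψ = 0.1955
  ψ = 0.1955: g = 0.00009, g' = -0.9136 → ψ = 0.1956
Converged at ψ = 0.1956.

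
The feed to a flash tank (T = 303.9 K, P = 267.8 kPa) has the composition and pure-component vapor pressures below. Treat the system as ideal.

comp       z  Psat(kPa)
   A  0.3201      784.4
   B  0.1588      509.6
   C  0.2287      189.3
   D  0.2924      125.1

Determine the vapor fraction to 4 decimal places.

ψ = 0.7350

Raoult's law: Kᵢ = Pᵢˢᵃᵗ/P = Pᵢˢᵃᵗ/267.8.
  K_A = 784.4/267.8 = 2.929052, K_B = 509.6/267.8 = 1.902913, K_C = 189.3/267.8 = 0.706871, K_D = 125.1/267.8 = 0.467140
Material balance + equilibrium reduce to Σ zᵢ(Kᵢ−1)/(1+ψ(Kᵢ−1)) = 0.
Check two-phase: ΣzᵢKᵢ = 1.5380 > 1 and Σzᵢ/Kᵢ = 1.1422 > 1, so g(0) = 0.5380 > 0 and g(1) = -0.1422 < 0.
Newton iteration, ψ⁰ = 0.51:
  ψ = 0.5100: g = 0.11666, g' = -0.5471 → ψ = 0.7232
  ψ = 0.7232: g = 0.00596, g' = -0.5064 → ψ = 0.7350
Converged at ψ = 0.7350.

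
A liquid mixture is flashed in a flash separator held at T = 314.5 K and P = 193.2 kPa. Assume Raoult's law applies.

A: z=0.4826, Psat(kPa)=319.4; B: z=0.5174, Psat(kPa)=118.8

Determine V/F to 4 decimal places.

Raoult's law: Kᵢ = Pᵢˢᵃᵗ/P = Pᵢˢᵃᵗ/193.2.
  K_A = 319.4/193.2 = 1.653209, K_B = 118.8/193.2 = 0.614907
Rachford–Rice: g(V/F) = Σ zᵢ(Kᵢ−1)/(1+V/F(Kᵢ−1)) = 0.
g(0) = ΣzᵢKᵢ − 1 = 0.1160 and g(1) = 1 − Σzᵢ/Kᵢ = -0.1333, so a root lies in (0, 1).
Binary case is linear: z₁(K₁−1)(1+V/F(K₂−1)) + z₂(K₂−1)(1+V/F(K₁−1)) = 0
⇒ V/F = [z₁(K₁−1)+z₂(K₂−1)] / [−(K₁−1)(K₂−1)] = 0.11599/0.25155 = 0.4611

V/F = 0.4611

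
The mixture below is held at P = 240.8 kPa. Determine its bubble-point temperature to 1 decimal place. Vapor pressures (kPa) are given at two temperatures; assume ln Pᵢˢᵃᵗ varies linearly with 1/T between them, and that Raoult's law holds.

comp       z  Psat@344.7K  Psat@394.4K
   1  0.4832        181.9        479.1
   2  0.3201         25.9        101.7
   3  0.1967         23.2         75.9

Bubble-point temperature: ΣzᵢPᵢˢᵃᵗ(T) = P. Interpolate ln Pᵢˢᵃᵗ = aᵢ + bᵢ/T.
  T = 344.7 K: ΣzᵢPᵢˢᵃᵗ = 100.75 kPa
  T = 394.4 K: ΣzᵢPᵢˢᵃᵗ = 278.98 kPa
  T = 369.5 K: ΣzᵢPᵢˢᵃᵗ = 172.98 kPa
  T = 381.9 K: ΣzᵢPᵢˢᵃᵗ = 221.08 kPa
  T = 388.1 K: ΣzᵢPᵢˢᵃᵗ = 248.56 kPa
  T = 385.0 K: ΣzᵢPᵢˢᵃᵗ = 234.52 kPa
  T = 386.6 K: ΣzᵢPᵢˢᵃᵗ = 241.69 kPa
Interpolating between 385.0 K and 386.6 K gives T ≈ 386.4 K.

T = 386.4 K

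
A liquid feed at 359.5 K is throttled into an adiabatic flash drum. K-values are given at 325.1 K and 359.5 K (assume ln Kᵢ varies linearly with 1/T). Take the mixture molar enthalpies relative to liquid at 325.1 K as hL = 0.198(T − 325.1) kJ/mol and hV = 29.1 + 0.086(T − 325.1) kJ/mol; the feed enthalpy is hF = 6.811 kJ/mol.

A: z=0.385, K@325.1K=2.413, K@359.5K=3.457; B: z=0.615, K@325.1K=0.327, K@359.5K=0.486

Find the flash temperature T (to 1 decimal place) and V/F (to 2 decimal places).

T = 330.6 K, V/F = 0.20

Adiabatic flash: solve Rachford–Rice at each trial T, then check hF = ψ·hV(T) + (1−ψ)·hL(T).
  T = 325.1 K: K = (2.413, 0.327), RR gives ψ = 0.137, H_out = 3.981 kJ/mol
  T = 359.5 K: K = (3.457, 0.486), RR gives ψ = 0.499, H_out = 19.403 kJ/mol
  T = 342.3 K: K = (2.914, 0.403), RR gives ψ = 0.323, H_out = 12.190 kJ/mol
  T = 333.7 K: K = (2.658, 0.364), RR gives ψ = 0.234, H_out = 8.296 kJ/mol
  T = 329.4 K: K = (2.534, 0.345), RR gives ψ = 0.187, H_out = 6.206 kJ/mol
  T = 331.5 K: K = (2.595, 0.354), RR gives ψ = 0.210, H_out = 7.241 kJ/mol
Linear interpolation between T = 329.4 (H_out = 6.206) and T = 331.5 (H_out = 7.241) on hF = 6.811 gives T ≈ 330.6 K, at which ψ = 0.20.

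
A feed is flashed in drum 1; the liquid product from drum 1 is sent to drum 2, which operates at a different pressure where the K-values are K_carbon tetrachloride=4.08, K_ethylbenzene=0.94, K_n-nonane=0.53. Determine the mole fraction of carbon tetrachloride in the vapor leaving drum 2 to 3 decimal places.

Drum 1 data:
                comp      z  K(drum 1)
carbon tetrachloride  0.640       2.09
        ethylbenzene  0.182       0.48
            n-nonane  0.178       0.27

y_carbon tetrachloride (drum 2) = 0.401

Drum 1:
Rachford–Rice: g(ψ₁) = Σ zᵢ(Kᵢ−1)/(1+ψ₁(Kᵢ−1)) = 0.
g(0) = ΣzᵢKᵢ − 1 = 0.473 and g(1) = 1 − Σzᵢ/Kᵢ = -0.345, so a root lies in (0, 1).
Newton iteration, ψ₁⁰ = 0.5:
  ψ₁ = 0.500: g = 0.1190, g' = -0.644 → ψ₁ = 0.685
  ψ₁ = 0.685: g = -0.0074, g' = -0.747 → ψ₁ = 0.675
Converged at ψ₁ = 0.675.
Drum-1 compositions:
  carbon tetrachloride: x = 0.369, y = 0.771
  ethylbenzene: x = 0.280, y = 0.135
  n-nonane: x = 0.351, y = 0.095
Drum-2 feed = drum-1 liquid: z₂ = (0.3687, 0.2804, 0.3509).
Drum 2:
Let ψ₂ = V/F and solve Σ zᵢ(Kᵢ−1)/(1+ψ₂(Kᵢ−1)) = 0.
g(0) = ΣzᵢKᵢ − 1 = 0.954 and g(1) = 1 − Σzᵢ/Kᵢ = -0.051, so a root lies in (0, 1).
Newton–Raphson from ψ₂ = 0.38:
  ψ₂ = 0.380: g = 0.3053, g' = -0.859 → ψ₂ = 0.736
  ψ₂ = 0.736: g = 0.0781, g' = -0.510 → ψ₂ = 0.889
  ψ₂ = 0.889: g = 0.0029, g' = -0.480 → ψ₂ = 0.895
Converged at ψ₂ = 0.895.
  carbon tetrachloride: x = 0.098, y = 0.401
  ethylbenzene: x = 0.296, y = 0.279
  n-nonane: x = 0.606, y = 0.321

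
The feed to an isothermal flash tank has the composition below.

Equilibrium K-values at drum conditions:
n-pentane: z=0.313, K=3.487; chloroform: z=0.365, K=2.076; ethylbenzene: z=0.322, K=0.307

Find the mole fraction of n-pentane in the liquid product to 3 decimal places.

Rachford–Rice: g(ψ) = Σ zᵢ(Kᵢ−1)/(1+ψ(Kᵢ−1)) = 0.
g(0) = ΣzᵢKᵢ − 1 = 0.948 and g(1) = 1 − Σzᵢ/Kᵢ = -0.314, so a root lies in (0, 1).
Iterate (Newton) starting at ψ = 0.55:
  ψ = 0.550: g = 0.2149, g' = -0.916 → ψ = 0.785
  ψ = 0.785: g = -0.0124, g' = -1.089 → ψ = 0.773
Converged at ψ = 0.773.
Compositions from xᵢ = zᵢ/(1+ψ(Kᵢ−1)), yᵢ = Kᵢxᵢ:
  n-pentane: x = 0.107, y = 0.373
  chloroform: x = 0.199, y = 0.414
  ethylbenzene: x = 0.694, y = 0.213

x_n-pentane = 0.107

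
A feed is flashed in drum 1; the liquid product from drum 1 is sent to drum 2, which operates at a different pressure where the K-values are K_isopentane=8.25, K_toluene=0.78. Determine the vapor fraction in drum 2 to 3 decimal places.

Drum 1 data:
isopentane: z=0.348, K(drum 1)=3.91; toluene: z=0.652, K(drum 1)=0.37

V/F (drum 2) = 0.696

Drum 1:
Rachford–Rice: g(ψ₁) = Σ zᵢ(Kᵢ−1)/(1+ψ₁(Kᵢ−1)) = 0.
g(0) = ΣzᵢKᵢ − 1 = 0.602 and g(1) = 1 − Σzᵢ/Kᵢ = -0.851, so a root lies in (0, 1).
Binary case is linear: z₁(K₁−1)(1+ψ₁(K₂−1)) + z₂(K₂−1)(1+ψ₁(K₁−1)) = 0
⇒ ψ₁ = [z₁(K₁−1)+z₂(K₂−1)] / [−(K₁−1)(K₂−1)] = 0.6019/1.8333 = 0.328
Drum-1 compositions:
  isopentane: x = 0.178, y = 0.696
  toluene: x = 0.822, y = 0.304
Drum-2 feed = drum-1 liquid: z₂ = (0.1780, 0.8220).
Drum 2:
Material balance + equilibrium reduce to Σ zᵢ(Kᵢ−1)/(1+ψ₂(Kᵢ−1)) = 0.
Feasibility: ΣzᵢKᵢ = 2.109, Σzᵢ/Kᵢ = 1.075 — both > 1, two phases present.
Newton–Raphson from ψ₂ = 0.5:
  ψ₂ = 0.500: g = 0.0758, g' = -0.488 → ψ₂ = 0.655
  ψ₂ = 0.655: g = 0.0130, g' = -0.337 → ψ₂ = 0.694
  ψ₂ = 0.694: g = 0.0005, g' = -0.313 → ψ₂ = 0.696
Converged at ψ₂ = 0.696.
  isopentane: x = 0.029, y = 0.243
  toluene: x = 0.971, y = 0.757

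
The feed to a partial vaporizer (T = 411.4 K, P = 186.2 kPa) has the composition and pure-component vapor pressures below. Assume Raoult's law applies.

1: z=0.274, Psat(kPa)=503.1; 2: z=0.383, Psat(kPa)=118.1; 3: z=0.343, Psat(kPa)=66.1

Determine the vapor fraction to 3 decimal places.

ψ = 0.121

Raoult's law: Kᵢ = Pᵢˢᵃᵗ/P = Pᵢˢᵃᵗ/186.2.
  K_1 = 503.1/186.2 = 2.70193, K_2 = 118.1/186.2 = 0.63426, K_3 = 66.1/186.2 = 0.35499
Material balance + equilibrium reduce to Σ zᵢ(Kᵢ−1)/(1+ψ(Kᵢ−1)) = 0.
Feasibility: ΣzᵢKᵢ = 1.105, Σzᵢ/Kᵢ = 1.671 — both > 1, two phases present.
Iterate (Newton) starting at ψ = 0.5:
  ψ = 0.500: g = -0.2460, g' = -0.619 → ψ = 0.103
  ψ = 0.103: g = 0.0145, g' = -0.794 → ψ = 0.121
Converged at ψ = 0.121.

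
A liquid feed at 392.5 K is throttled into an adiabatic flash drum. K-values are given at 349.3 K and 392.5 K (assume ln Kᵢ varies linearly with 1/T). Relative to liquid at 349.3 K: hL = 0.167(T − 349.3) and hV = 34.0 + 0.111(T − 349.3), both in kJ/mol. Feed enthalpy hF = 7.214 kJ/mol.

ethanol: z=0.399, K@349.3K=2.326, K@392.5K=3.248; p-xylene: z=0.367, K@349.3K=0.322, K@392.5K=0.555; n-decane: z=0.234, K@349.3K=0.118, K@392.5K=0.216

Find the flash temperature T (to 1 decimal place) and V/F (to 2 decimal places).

T = 359.8 K, V/F = 0.16

Adiabatic flash: solve Rachford–Rice at each trial T, then check hF = ψ·hV(T) + (1−ψ)·hL(T).
  T = 349.3 K: K = (2.326, 0.322, 0.118), RR gives ψ = 0.073, H_out = 2.482 kJ/mol
  T = 392.5 K: K = (3.248, 0.555, 0.216), RR gives ψ = 0.407, H_out = 20.053 kJ/mol
  T = 370.9 K: K = (2.775, 0.429, 0.162), RR gives ψ = 0.249, H_out = 11.759 kJ/mol
  T = 360.1 K: K = (2.548, 0.373, 0.139), RR gives ψ = 0.166, H_out = 7.335 kJ/mol
  T = 354.7 K: K = (2.436, 0.347, 0.128), RR gives ψ = 0.121, H_out = 4.978 kJ/mol
  T = 357.4 K: K = (2.492, 0.360, 0.134), RR gives ψ = 0.144, H_out = 6.172 kJ/mol
  T = 358.8 K: K = (2.521, 0.367, 0.136), RR gives ψ = 0.155, H_out = 6.778 kJ/mol
Linear interpolation between T = 358.8 (H_out = 6.778) and T = 360.1 (H_out = 7.335) on hF = 7.214 gives T ≈ 359.8 K, at which ψ = 0.16.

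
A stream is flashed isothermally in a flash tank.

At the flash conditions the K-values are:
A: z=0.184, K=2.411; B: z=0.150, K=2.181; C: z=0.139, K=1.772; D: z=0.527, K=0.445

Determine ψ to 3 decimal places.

Let ψ = V/F and solve Σ zᵢ(Kᵢ−1)/(1+ψ(Kᵢ−1)) = 0.
Feasibility: ΣzᵢKᵢ = 1.252, Σzᵢ/Kᵢ = 1.408 — both > 1, two phases present.
Newton–Raphson from ψ = 0.5:
  ψ = 0.500: g = -0.0638, g' = -0.563 → ψ = 0.387
  ψ = 0.387: g = -0.0002, g' = -0.564 → ψ = 0.386
Converged at ψ = 0.386.

ψ = 0.386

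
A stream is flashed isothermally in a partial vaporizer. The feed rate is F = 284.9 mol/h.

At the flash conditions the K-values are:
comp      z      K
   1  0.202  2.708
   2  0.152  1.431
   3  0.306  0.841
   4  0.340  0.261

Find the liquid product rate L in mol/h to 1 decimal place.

L = 240.5 mol/h

Rachford–Rice: g(V/F) = Σ zᵢ(Kᵢ−1)/(1+V/F(Kᵢ−1)) = 0.
Feasibility: ΣzᵢKᵢ = 1.111, Σzᵢ/Kᵢ = 1.847 — both > 1, two phases present.
Newton iteration, V/F⁰ = 0.5:
  V/F = 0.500: g = -0.2114, g' = -0.667 → V/F = 0.183
  V/F = 0.183: g = -0.0171, g' = -0.623 → V/F = 0.156
Converged at V/F = 0.156.
Then V = V/F·F = 0.1559·284.9 = 44.4 mol/h and L = F − V = 240.5 mol/h.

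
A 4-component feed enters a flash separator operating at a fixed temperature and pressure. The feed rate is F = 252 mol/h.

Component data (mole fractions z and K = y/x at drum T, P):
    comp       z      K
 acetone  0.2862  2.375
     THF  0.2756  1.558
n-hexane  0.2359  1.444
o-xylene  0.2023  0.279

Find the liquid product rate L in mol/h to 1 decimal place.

Rachford–Rice: g(β) = Σ zᵢ(Kᵢ−1)/(1+β(Kᵢ−1)) = 0.
g(0) = ΣzᵢKᵢ − 1 = 0.5062 and g(1) = 1 − Σzᵢ/Kᵢ = -0.1859, so a root lies in (0, 1).
Iterate (Newton) starting at β = 0.51:
  β = 0.5100: g = 0.20575, g' = -0.5329 → β = 0.8961
  β = 0.8961: g = -0.05836, g' = -1.0101 → β = 0.8383
  β = 0.8383: g = -0.00480, g' = -0.8533 → β = 0.8327
  β = 0.8327: g = -0.00004, g' = -0.8408 → β = 0.8326
Converged at β = 0.8326.
Then V = β·F = 0.8326·252 = 209.8 mol/h and L = F − V = 42.2 mol/h.

L = 42.2 mol/h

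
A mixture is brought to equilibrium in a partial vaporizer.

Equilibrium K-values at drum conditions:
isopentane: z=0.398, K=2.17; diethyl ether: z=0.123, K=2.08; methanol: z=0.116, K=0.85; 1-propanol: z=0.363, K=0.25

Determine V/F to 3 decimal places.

V/F = 0.403

Newton–Raphson from V/F = 0.34:
  V/F = 0.340: g = 0.0465, g' = -0.726 → V/F = 0.404
  V/F = 0.404: g = -0.0005, g' = -0.744 → V/F = 0.403
Converged at V/F = 0.403.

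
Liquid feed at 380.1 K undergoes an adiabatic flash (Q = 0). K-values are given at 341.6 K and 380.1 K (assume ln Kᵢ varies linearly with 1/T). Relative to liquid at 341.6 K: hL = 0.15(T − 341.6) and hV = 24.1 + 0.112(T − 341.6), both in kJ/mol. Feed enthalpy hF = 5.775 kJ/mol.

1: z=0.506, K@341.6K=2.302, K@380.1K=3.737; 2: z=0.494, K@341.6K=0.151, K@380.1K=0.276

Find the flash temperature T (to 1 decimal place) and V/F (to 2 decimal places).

Adiabatic flash: solve Rachford–Rice at each trial T, then check hF = ψ·hV(T) + (1−ψ)·hL(T).
  T = 341.6 K: K = (2.302, 0.151), RR gives ψ = 0.217, H_out = 5.220 kJ/mol
  T = 380.1 K: K = (3.737, 0.276), RR gives ψ = 0.518, H_out = 17.510 kJ/mol
  T = 360.9 K: K = (2.973, 0.208), RR gives ψ = 0.388, H_out = 11.966 kJ/mol
  T = 351.2 K: K = (2.624, 0.178), RR gives ψ = 0.311, H_out = 8.823 kJ/mol
  T = 346.4 K: K = (2.460, 0.164), RR gives ψ = 0.267, H_out = 7.102 kJ/mol
  T = 344.0 K: K = (2.380, 0.157), RR gives ψ = 0.243, H_out = 6.184 kJ/mol
Linear interpolation between T = 341.6 (H_out = 5.220) and T = 344.0 (H_out = 6.184) on hF = 5.775 gives T ≈ 343.0 K, at which ψ = 0.23.

T = 343.0 K, V/F = 0.23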